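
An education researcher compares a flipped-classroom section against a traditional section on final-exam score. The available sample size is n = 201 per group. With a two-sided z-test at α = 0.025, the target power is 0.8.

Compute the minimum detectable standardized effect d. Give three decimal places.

d ≈ 0.308

Required noncentrality: δ = z_{0.0125} + z_{0.20} = 2.241 + 0.842 = 3.083.
(Lower-tail contribution to power is negligible for δ > 0.)
δ = d·√(n/2) ⇒ d = δ/√(n/2) = 3.083/√(201/2) = 0.3075.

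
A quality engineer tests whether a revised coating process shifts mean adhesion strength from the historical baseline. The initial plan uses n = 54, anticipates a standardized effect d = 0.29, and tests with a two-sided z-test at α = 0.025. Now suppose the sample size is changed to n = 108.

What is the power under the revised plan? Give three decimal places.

With n = 108: δ = d·√n = 0.29 × √108 = 3.0138. Critical value z_{0.0125} = 2.241.
Revised power = Φ(δ − 2.241) + Φ(−δ − 2.241) = Φ(0.772) + Φ(-5.255) = 0.7801 + 0.0000 = 0.7801.

Power ≈ 0.780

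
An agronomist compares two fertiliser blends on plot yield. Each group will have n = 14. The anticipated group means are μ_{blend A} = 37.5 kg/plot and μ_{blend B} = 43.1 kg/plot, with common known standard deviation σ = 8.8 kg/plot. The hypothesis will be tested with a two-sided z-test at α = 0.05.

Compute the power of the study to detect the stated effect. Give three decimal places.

Power ≈ 0.391

Standardized effect: d = |μ_{blend A} − μ_{blend B}| / σ = |37.5 − 43.1| / 8.8 = 0.6364
Noncentrality parameter: δ = d·√(n/2) = 0.6364 × √(14/2) = 1.6837
Two-sided α = 0.05 → critical value z_{0.025} = 1.960.
Power = Φ(δ − 1.960) + Φ(−δ − 1.960) = Φ(-0.276) + Φ(-3.644) = 0.3912 + 0.0001 = 0.3913.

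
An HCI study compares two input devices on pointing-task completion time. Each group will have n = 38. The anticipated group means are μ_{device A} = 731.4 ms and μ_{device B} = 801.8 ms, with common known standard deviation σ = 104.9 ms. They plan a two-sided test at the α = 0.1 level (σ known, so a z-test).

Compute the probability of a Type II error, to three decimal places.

Standardized effect: d = |μ_{device A} − μ_{device B}| / σ = |731.4 − 801.8| / 104.9 = 0.6711
Noncentrality parameter: δ = d·√(n/2) = 0.6711 × √(38/2) = 2.9253
Critical value for a two-sided test at α = 0.1: z_{α/2} = 1.645.
Power = Φ(δ − 1.645) + Φ(−δ − 1.645) = Φ(1.280) + Φ(-4.570) = 0.8998 + 0.0000 = 0.8998.
Type II error: β = 1 − power = 1 − 0.8998 = 0.1002.

β ≈ 0.100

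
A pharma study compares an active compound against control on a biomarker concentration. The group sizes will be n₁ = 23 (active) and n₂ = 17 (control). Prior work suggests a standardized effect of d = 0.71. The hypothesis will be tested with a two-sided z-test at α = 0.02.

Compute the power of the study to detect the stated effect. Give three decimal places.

Power ≈ 0.458

Noncentrality parameter: δ = d / √(1/n₁ + 1/n₂) = 0.71 / √(1/23 + 1/17) = 2.2198
Critical value for a two-sided test at α = 0.02: z_{α/2} = 2.326.
Power = Φ(δ − 2.326) + Φ(−δ − 2.326) = Φ(-0.107) + Φ(-4.546) = 0.4576 + 0.0000 = 0.4576.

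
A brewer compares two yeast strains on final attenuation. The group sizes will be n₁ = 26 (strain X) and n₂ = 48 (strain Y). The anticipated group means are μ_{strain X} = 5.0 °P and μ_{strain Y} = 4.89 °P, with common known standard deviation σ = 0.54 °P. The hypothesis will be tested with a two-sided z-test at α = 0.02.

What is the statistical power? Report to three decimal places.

Standardized effect: d = |μ_{strain X} − μ_{strain Y}| / σ = |5.0 − 4.89| / 0.54 = 0.2037
Noncentrality parameter: λ = d / √(1/n₁ + 1/n₂) = 0.2037 / √(1/26 + 1/48) = 0.8365
Two-sided α = 0.02 → critical value z_{0.01} = 2.326.
Power = Φ(λ − 2.326) + Φ(−λ − 2.326) = Φ(-1.490) + Φ(-3.163) = 0.0681 + 0.0008 = 0.0689.

Power ≈ 0.069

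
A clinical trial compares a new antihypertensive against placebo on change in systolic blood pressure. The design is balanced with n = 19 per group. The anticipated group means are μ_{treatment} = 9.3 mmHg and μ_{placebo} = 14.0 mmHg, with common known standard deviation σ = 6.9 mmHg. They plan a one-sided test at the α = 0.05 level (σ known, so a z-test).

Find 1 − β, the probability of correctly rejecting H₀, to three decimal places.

Power ≈ 0.675

Standardized effect: d = |μ_{treatment} − μ_{placebo}| / σ = |9.3 − 14.0| / 6.9 = 0.6812
Noncentrality parameter: δ = d·√(n/2) = 0.6812 × √(19/2) = 2.0995
Critical value for a one-sided test at α = 0.05: z_α = 1.645.
Power = P(Z > 1.645 − δ) = Φ(0.455) = 0.6753.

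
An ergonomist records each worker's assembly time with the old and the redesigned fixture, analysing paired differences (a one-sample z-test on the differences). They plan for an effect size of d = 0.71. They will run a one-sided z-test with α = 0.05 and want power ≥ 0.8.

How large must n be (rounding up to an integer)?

n = 13

For power 0.8 need Φ(δ − z_{0.05}) = 0.8, so δ = z_{0.05} + z_{0.20} = 1.645 + 0.842 = 2.486.
δ = d·√n ⇒ n = (δ/d)² = (2.486 / 0.71)² = 12.26.
Rounding up, n = 13.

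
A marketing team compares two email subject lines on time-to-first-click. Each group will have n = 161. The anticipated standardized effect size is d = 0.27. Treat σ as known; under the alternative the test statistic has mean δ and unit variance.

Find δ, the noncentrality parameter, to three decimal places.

δ ≈ 2.422

δ = d·√(n/2) = 0.27 × √(161/2) = 2.4225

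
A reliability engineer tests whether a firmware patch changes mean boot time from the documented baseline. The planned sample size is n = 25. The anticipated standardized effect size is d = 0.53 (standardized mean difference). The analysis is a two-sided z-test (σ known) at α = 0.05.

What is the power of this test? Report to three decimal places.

Noncentrality parameter: δ = d·√n = 0.53 × √25 = 2.6500
Two-sided α = 0.05 → critical value z_{0.025} = 1.960.
Power = Φ(δ − 1.960) + Φ(−δ − 1.960) = Φ(0.690) + Φ(-4.610) = 0.7549 + 0.0000 = 0.7549.

Power ≈ 0.755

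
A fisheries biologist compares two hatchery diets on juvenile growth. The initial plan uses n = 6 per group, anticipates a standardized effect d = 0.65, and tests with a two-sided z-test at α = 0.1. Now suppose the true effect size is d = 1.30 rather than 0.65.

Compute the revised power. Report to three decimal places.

Power ≈ 0.728

With d = 1.30: δ = d·√(n/2) = 1.30 × √(6/2) = 2.2517. Critical value z_{0.05} = 1.645.
Revised power = Φ(δ − 1.645) + Φ(−δ − 1.645) = Φ(0.607) + Φ(-3.897) = 0.7280 + 0.0000 = 0.7281.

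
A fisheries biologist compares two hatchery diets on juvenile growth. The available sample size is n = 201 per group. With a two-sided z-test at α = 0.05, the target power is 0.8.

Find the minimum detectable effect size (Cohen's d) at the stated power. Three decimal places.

d ≈ 0.279

Need Φ(δ − 1.960) = 0.8, so δ = 1.960 + 0.842 = 2.802.
(Lower-tail contribution to power is negligible for δ > 0.)
δ = d·√(n/2) ⇒ d = δ/√(n/2) = 2.802/√(201/2) = 0.2795.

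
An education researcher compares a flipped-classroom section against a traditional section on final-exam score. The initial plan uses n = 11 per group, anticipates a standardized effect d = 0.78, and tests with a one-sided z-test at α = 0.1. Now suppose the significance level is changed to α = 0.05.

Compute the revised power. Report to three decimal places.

Power ≈ 0.573

δ = d·√(n/2) = 0.78 × √(11/2) = 1.8293 (unchanged). New critical value: z_{0.05} = 1.645.
Revised power = Φ(δ − 1.645) = Φ(0.184) = 0.5732.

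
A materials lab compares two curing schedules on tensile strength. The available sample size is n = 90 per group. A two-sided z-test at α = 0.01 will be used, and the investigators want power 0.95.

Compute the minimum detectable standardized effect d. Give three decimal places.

d ≈ 0.629

Required noncentrality: δ = z_{0.005} + z_{0.05} = 2.576 + 1.645 = 4.221.
(Lower-tail contribution to power is negligible for δ > 0.)
δ = d·√(n/2) ⇒ d = δ/√(n/2) = 4.221/√(90/2) = 0.6292.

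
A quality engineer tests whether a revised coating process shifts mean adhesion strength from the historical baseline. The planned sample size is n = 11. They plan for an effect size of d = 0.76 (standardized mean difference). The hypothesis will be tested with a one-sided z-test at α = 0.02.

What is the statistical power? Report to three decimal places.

Noncentrality parameter: δ = d·√n = 0.76 × √11 = 2.5206
Critical value for a one-sided test at α = 0.02: z_α = 2.054.
Power = P(Z > 2.054 − δ) = Φ(0.467) = 0.6797.

Power ≈ 0.680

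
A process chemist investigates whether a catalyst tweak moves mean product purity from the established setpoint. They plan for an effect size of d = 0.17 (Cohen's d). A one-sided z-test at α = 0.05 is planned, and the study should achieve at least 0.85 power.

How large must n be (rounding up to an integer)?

Set Φ(δ − 1.645) = 0.85; then δ − 1.645 = Φ⁻¹(0.85) = 1.036, giving δ = 2.681.
δ = d·√n ⇒ n = (δ/d)² = (2.681 / 0.17)² = 248.76.
Round up to the next whole unit.

n = 249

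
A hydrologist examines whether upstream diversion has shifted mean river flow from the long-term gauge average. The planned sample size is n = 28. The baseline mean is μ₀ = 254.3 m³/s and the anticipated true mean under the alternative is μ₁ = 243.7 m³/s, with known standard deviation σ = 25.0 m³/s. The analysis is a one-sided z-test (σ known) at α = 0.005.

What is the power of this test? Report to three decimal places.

Standardized effect: d = |μ₁ − μ₀| / σ = |243.7 − 254.3| / 25.0 = 0.4240
Noncentrality parameter: δ = d·√n = 0.4240 × √28 = 2.2436
Critical value for a one-sided test at α = 0.005: z_α = 2.576.
Power = P(Z > 2.576 − δ) = Φ(-0.332) = 0.3699.

Power ≈ 0.370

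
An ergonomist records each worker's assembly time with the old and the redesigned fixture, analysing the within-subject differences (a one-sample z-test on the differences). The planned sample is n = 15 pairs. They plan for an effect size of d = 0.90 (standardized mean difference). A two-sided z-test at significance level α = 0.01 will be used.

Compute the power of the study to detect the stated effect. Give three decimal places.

Power ≈ 0.819

Noncentrality parameter: δ = d·√n = 0.90 × √15 = 3.4857
Two-sided α = 0.01 → critical value z_{0.005} = 2.576.
Power = Φ(δ − 2.576) + Φ(−δ − 2.576) = Φ(0.910) + Φ(-6.062) = 0.8186 + 0.0000 = 0.8186.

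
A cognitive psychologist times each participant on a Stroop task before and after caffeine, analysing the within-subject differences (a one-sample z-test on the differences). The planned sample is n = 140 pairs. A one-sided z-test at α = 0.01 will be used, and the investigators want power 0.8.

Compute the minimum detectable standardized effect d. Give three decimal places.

Need Φ(δ − 2.326) = 0.8, so δ = 2.326 + 0.842 = 3.168.
δ = d·√n ⇒ d = δ/√n = 3.168/√140 = 0.2677.

d ≈ 0.268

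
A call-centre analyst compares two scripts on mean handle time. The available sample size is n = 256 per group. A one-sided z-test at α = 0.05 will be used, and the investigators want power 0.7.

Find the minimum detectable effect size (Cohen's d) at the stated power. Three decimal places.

Need Φ(δ − 1.645) = 0.7, so δ = 1.645 + 0.524 = 2.169.
δ = d·√(n/2) ⇒ d = δ/√(n/2) = 2.169/√(256/2) = 0.1917.

d ≈ 0.192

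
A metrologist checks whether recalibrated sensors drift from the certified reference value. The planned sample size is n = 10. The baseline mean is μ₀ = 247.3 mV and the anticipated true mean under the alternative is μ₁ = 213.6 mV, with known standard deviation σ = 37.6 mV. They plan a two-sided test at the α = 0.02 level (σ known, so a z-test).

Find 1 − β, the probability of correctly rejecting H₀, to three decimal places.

Standardized effect: d = |μ₁ − μ₀| / σ = |213.6 − 247.3| / 37.6 = 0.8963
Noncentrality parameter: δ = d·√n = 0.8963 × √10 = 2.8343
Critical value for a two-sided test at α = 0.02: z_{α/2} = 2.326.
Power = Φ(δ − 2.326) + Φ(−δ − 2.326) = Φ(0.508) + Φ(-5.161) = 0.6942 + 0.0000 = 0.6942.

Power ≈ 0.694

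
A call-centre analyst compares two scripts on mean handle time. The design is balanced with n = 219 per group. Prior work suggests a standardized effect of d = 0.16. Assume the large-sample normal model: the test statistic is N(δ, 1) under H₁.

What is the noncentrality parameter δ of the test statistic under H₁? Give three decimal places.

The noncentrality parameter scales effect size by the design's sample-size factor: δ = d·√(n/2) = 0.16 × √(219/2) = 1.6743

δ ≈ 1.674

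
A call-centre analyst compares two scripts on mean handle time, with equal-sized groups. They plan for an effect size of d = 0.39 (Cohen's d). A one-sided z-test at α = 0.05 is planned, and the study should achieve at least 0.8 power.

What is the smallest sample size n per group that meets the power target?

n = 82 per group

For power 0.8 need Φ(δ − z_{0.05}) = 0.8, so δ = z_{0.05} + z_{0.20} = 1.645 + 0.842 = 2.486.
δ = d·√(n/2) ⇒ n = 2(δ/d)² = 2 × (2.486 / 0.39)² = 81.30.
Round up to the next whole unit.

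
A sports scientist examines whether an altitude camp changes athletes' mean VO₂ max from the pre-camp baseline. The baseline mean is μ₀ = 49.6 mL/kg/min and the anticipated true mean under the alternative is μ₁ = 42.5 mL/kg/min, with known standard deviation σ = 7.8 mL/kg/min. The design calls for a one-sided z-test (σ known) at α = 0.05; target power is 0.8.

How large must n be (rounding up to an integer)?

Standardized effect: d = |μ₁ − μ₀| / σ = |42.5 − 49.6| / 7.8 = 0.9103
For power 0.8 need Φ(δ − z_{0.05}) = 0.8, so δ = z_{0.05} + z_{0.20} = 1.645 + 0.842 = 2.486.
δ = d·√n ⇒ n = (δ/d)² = (2.486 / 0.9103)² = 7.46.
Rounding up, n = 8.

n = 8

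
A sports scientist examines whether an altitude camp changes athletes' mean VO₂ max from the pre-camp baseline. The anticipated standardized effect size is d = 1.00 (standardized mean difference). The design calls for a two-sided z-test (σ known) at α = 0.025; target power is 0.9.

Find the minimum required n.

n = 13

Set Φ(δ − 2.241) = 0.9; then δ − 2.241 = Φ⁻¹(0.9) = 1.282, giving δ = 3.523.
(Ignoring the negligible lower-tail rejection probability gives the usual closed-form inversion.)
δ = d·√n ⇒ n = (δ/d)² = (3.523 / 1.00)² = 12.41.
Rounding up, n = 13.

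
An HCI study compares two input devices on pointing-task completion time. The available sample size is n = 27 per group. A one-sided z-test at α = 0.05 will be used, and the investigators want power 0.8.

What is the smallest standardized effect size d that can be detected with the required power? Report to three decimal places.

Need Φ(δ − 1.645) = 0.8, so δ = 1.645 + 0.842 = 2.486.
δ = d·√(n/2) ⇒ d = δ/√(n/2) = 2.486/√(27/2) = 0.6767.

d ≈ 0.677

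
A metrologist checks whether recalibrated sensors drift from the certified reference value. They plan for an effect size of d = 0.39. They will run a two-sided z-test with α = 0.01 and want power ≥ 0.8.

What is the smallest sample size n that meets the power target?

n = 77

Set Φ(δ − 2.576) = 0.8; then δ − 2.576 = Φ⁻¹(0.8) = 0.842, giving δ = 3.417.
(The Φ(−δ − z_{α/2}) term is vanishingly small for δ > 0 and is dropped in the standard sample-size formula.)
δ = d·√n ⇒ n = (δ/d)² = (3.417 / 0.39)² = 76.78.
Rounding up, n = 77.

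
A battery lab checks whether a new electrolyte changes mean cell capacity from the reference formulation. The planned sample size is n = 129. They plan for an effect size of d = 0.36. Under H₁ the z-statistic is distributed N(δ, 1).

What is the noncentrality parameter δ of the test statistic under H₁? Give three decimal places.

δ ≈ 4.089

The noncentrality parameter scales effect size by the design's sample-size factor: δ = d·√n = 0.36 × √129 = 4.0888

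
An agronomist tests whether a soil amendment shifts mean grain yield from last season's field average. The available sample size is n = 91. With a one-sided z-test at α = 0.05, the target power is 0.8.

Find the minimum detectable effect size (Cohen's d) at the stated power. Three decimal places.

d ≈ 0.261

Required noncentrality: δ = z_{0.05} + z_{0.20} = 1.645 + 0.842 = 2.486.
δ = d·√n ⇒ d = δ/√n = 2.486/√91 = 0.2607.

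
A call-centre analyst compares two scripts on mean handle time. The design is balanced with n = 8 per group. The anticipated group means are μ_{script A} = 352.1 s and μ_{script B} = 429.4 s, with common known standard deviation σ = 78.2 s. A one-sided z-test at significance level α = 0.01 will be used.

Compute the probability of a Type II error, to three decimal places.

Standardized effect: d = |μ_{script A} − μ_{script B}| / σ = |352.1 − 429.4| / 78.2 = 0.9885
Noncentrality parameter: δ = d·√(n/2) = 0.9885 × √(8/2) = 1.9770
Critical value for a one-sided test at α = 0.01: z_α = 2.326.
Power = Φ(δ − 2.326) = Φ(-0.349) = 0.3634.
Type II error: β = 1 − power = 1 − 0.3634 = 0.6366.

β ≈ 0.637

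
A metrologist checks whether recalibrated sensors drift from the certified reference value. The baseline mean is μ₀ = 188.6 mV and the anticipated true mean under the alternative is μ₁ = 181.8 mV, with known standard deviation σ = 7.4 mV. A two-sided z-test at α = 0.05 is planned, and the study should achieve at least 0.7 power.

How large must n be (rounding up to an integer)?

n = 8

Standardized effect: d = |μ₁ − μ₀| / σ = |181.8 − 188.6| / 7.4 = 0.9189
For power 0.7 need Φ(δ − z_{0.025}) = 0.7, so δ = z_{0.025} + z_{0.30} = 1.960 + 0.524 = 2.484.
(For δ > 0 the lower-tail rejection region contributes negligibly to power, so the one-term inversion is standard.)
δ = d·√n ⇒ n = (δ/d)² = (2.484 / 0.9189)² = 7.31.
Rounding up, n = 8.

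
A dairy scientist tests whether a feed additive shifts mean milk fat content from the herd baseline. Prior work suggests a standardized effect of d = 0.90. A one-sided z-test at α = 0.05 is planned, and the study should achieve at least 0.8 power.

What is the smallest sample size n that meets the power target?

n = 8

Set Φ(δ − 1.645) = 0.8; then δ − 1.645 = Φ⁻¹(0.8) = 0.842, giving δ = 2.486.
δ = d·√n ⇒ n = (δ/d)² = (2.486 / 0.90)² = 7.63.
Round up to the next whole unit.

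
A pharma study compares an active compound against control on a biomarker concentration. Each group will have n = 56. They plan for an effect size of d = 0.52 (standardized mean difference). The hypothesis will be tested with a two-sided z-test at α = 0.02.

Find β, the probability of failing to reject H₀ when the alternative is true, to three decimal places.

Noncentrality parameter: δ = d·√(n/2) = 0.52 × √(56/2) = 2.7516
Two-sided α = 0.02 → critical value z_{0.01} = 2.326.
Power = Φ(δ − 2.326) + Φ(−δ − 2.326) = Φ(0.425) + Φ(-5.078) = 0.6647 + 0.0000 = 0.6647.
Type II error: β = 1 − power = 1 − 0.6647 = 0.3353.

β ≈ 0.335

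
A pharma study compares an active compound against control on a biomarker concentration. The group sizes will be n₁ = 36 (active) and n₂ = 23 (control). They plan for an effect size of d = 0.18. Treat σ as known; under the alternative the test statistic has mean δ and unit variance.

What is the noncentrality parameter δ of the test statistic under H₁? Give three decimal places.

δ ≈ 0.674

δ = d / √(1/n₁ + 1/n₂) = 0.18 / √(1/36 + 1/23) = 0.6743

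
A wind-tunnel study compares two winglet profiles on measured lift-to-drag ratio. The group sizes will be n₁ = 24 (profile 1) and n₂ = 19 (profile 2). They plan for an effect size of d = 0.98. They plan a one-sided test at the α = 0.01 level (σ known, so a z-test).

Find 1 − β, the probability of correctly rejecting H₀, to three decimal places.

Noncentrality parameter: δ = d / √(1/n₁ + 1/n₂) = 0.98 / √(1/24 + 1/19) = 3.1913
One-sided α = 0.01 → critical value z_{0.01} = 2.326.
Power = P(Z > 2.326 − δ) = Φ(0.865) = 0.8065.

Power ≈ 0.806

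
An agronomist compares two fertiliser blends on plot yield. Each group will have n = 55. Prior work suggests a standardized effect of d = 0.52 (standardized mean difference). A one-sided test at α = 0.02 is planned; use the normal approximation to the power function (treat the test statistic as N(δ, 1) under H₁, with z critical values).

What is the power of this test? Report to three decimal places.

Noncentrality parameter: δ = d·√(n/2) = 0.52 × √(55/2) = 2.7269
One-sided α = 0.02 → critical value z_{0.02} = 2.054.
Power = Φ(δ − 2.054) = Φ(0.673) = 0.7496.

Power ≈ 0.750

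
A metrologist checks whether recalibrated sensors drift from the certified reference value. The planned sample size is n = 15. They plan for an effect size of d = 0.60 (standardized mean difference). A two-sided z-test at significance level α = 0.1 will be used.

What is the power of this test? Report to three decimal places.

Power ≈ 0.751

Noncentrality parameter: δ = d·√n = 0.60 × √15 = 2.3238
Critical value for a two-sided test at α = 0.1: z_{α/2} = 1.645.
Power = Φ(δ − 1.645) + Φ(−δ − 1.645) = Φ(0.679) + Φ(-3.969) = 0.7514 + 0.0000 = 0.7514.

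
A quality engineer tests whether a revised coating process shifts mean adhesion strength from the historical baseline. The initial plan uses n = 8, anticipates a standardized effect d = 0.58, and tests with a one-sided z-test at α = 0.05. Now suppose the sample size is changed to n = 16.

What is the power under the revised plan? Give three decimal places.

With n = 16: δ = d·√n = 0.58 × √16 = 2.3200. Critical value z_{0.05} = 1.645.
Revised power = Φ(δ − 1.645) = Φ(0.675) = 0.7502.

Power ≈ 0.750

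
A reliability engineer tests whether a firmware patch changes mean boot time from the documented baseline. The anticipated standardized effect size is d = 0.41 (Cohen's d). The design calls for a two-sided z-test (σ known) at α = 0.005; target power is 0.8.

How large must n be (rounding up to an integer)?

n = 80

Set Φ(δ − 2.807) = 0.8; then δ − 2.807 = Φ⁻¹(0.8) = 0.842, giving δ = 3.649.
(The Φ(−δ − z_{α/2}) term is vanishingly small for δ > 0 and is dropped in the standard sample-size formula.)
δ = d·√n ⇒ n = (δ/d)² = (3.649 / 0.41)² = 79.20.
Rounding up, n = 80.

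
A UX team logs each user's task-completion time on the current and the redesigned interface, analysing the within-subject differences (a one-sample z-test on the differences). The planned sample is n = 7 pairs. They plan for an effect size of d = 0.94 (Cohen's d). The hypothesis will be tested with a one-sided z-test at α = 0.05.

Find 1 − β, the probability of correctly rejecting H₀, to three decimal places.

Power ≈ 0.800

Noncentrality parameter: δ = d·√n = 0.94 × √7 = 2.4870
Critical value for a one-sided test at α = 0.05: z_α = 1.645.
Power = P(Z > 1.645 − δ) = Φ(0.842) = 0.8001.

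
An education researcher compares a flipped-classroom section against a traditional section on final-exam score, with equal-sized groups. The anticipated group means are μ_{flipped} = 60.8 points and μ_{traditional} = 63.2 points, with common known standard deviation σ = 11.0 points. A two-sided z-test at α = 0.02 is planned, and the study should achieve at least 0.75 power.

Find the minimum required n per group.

n = 379 per group

Standardized effect: d = |μ_{flipped} − μ_{traditional}| / σ = |60.8 − 63.2| / 11.0 = 0.2182
Set Φ(δ − 2.326) = 0.75; then δ − 2.326 = Φ⁻¹(0.75) = 0.674, giving δ = 3.001.
(Ignoring the negligible lower-tail rejection probability gives the usual closed-form inversion.)
δ = d·√(n/2) ⇒ n = 2(δ/d)² = 2 × (3.001 / 0.2182)² = 378.34.
Rounding up, n = 379 per group.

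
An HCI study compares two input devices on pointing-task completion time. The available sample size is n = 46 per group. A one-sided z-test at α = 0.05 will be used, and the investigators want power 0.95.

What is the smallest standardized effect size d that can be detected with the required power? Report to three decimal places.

Required noncentrality: δ = z_{0.05} + z_{0.05} = 1.645 + 1.645 = 3.290.
δ = d·√(n/2) ⇒ d = δ/√(n/2) = 3.290/√(46/2) = 0.6860.

d ≈ 0.686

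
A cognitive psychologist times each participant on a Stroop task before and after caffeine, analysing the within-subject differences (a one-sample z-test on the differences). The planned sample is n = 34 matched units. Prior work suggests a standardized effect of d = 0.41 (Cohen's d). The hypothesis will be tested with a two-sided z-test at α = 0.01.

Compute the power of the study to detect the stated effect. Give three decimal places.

Noncentrality parameter: δ = d·√n = 0.41 × √34 = 2.3907
Critical value for a two-sided test at α = 0.01: z_{α/2} = 2.576.
Power = Φ(δ − 2.576) + Φ(−δ − 2.576) = Φ(-0.185) + Φ(-4.967) = 0.4266 + 0.0000 = 0.4266.

Power ≈ 0.427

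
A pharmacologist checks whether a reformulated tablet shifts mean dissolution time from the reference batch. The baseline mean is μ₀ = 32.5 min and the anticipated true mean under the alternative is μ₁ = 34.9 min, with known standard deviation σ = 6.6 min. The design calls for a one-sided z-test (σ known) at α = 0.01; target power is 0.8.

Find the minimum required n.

n = 76

Standardized effect: d = |μ₁ − μ₀| / σ = |34.9 − 32.5| / 6.6 = 0.3636
Set Φ(δ − 2.326) = 0.8; then δ − 2.326 = Φ⁻¹(0.8) = 0.842, giving δ = 3.168.
δ = d·√n ⇒ n = (δ/d)² = (3.168 / 0.3636)² = 75.90.
Rounding up, n = 76.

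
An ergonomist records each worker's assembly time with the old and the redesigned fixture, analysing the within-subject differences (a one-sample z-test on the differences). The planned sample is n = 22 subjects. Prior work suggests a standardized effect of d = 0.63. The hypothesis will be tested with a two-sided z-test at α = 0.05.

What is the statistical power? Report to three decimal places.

Power ≈ 0.840

Noncentrality parameter: δ = d·√n = 0.63 × √22 = 2.9550
Critical value for a two-sided test at α = 0.05: z_{α/2} = 1.960.
Power = Φ(δ − 1.960) + Φ(−δ − 1.960) = Φ(0.995) + Φ(-4.915) = 0.8401 + 0.0000 = 0.8401.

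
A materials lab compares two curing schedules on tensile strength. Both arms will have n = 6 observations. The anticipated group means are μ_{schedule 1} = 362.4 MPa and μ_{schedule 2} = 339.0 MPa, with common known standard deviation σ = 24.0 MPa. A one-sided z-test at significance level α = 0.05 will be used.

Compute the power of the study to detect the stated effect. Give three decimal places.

Standardized effect: d = |μ_{schedule 1} − μ_{schedule 2}| / σ = |362.4 − 339.0| / 24.0 = 0.9750
Noncentrality parameter: δ = d·√(n/2) = 0.9750 × √(6/2) = 1.6887
One-sided α = 0.05 → critical value z_{0.05} = 1.645.
Power = P(Z > 1.645 − δ) = Φ(0.044) = 0.5175.

Power ≈ 0.518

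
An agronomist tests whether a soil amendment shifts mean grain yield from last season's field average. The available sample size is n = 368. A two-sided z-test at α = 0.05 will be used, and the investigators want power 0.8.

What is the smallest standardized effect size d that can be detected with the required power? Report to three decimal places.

Need Φ(δ − 1.960) = 0.8, so δ = 1.960 + 0.842 = 2.802.
(Lower-tail contribution to power is negligible for δ > 0.)
δ = d·√n ⇒ d = δ/√n = 2.802/√368 = 0.1460.

d ≈ 0.146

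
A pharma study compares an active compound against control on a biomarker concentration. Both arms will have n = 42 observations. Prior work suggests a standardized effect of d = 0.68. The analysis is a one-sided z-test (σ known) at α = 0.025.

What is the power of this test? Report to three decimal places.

Power ≈ 0.876

Noncentrality parameter: δ = d·√(n/2) = 0.68 × √(42/2) = 3.1162
One-sided α = 0.025 → critical value z_{0.025} = 1.960.
Power = P(Z > 1.960 − δ) = Φ(1.156) = 0.8762.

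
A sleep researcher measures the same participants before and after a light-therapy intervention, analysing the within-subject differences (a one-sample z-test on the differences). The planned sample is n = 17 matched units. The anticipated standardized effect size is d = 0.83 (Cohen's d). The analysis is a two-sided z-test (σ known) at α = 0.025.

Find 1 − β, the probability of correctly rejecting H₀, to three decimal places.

Noncentrality parameter: δ = d·√n = 0.83 × √17 = 3.4222
Critical value for a two-sided test at α = 0.025: z_{α/2} = 2.241.
Power = Φ(δ − 2.241) + Φ(−δ − 2.241) = Φ(1.181) + Φ(-5.664) = 0.8812 + 0.0000 = 0.8812.

Power ≈ 0.881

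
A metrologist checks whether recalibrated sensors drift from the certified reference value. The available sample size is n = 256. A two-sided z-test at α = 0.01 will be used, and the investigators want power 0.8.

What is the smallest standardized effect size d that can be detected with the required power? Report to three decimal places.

d ≈ 0.214

Required noncentrality: δ = z_{0.005} + z_{0.20} = 2.576 + 0.842 = 3.417.
(The second rejection-region term Φ(−δ − z_{α/2}) is negligible and dropped.)
δ = d·√n ⇒ d = δ/√n = 3.417/√256 = 0.2136.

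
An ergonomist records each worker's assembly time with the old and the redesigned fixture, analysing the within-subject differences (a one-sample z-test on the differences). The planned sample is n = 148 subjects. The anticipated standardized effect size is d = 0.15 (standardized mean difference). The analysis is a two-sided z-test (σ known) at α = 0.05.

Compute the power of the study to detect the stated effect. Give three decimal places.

Noncentrality parameter: δ = d·√n = 0.15 × √148 = 1.8248
Critical value for a two-sided test at α = 0.05: z_{α/2} = 1.960.
Power = Φ(δ − 1.960) + Φ(−δ − 1.960) = Φ(-0.135) + Φ(-3.785) = 0.4463 + 0.0001 = 0.4463.

Power ≈ 0.446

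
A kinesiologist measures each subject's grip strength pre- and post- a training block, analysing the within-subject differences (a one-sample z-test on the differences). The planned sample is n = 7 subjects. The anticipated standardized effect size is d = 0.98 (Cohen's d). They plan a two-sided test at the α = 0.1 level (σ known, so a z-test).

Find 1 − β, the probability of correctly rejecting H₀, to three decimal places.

Power ≈ 0.828

Noncentrality parameter: δ = d·√n = 0.98 × √7 = 2.5928
Two-sided α = 0.1 → critical value z_{0.05} = 1.645.
Power = Φ(δ − 1.645) + Φ(−δ − 1.645) = Φ(0.948) + Φ(-4.238) = 0.8284 + 0.0000 = 0.8284.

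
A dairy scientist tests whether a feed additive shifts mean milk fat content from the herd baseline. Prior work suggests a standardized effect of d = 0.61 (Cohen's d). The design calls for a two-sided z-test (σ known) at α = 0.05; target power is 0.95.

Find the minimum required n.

n = 35

Set Φ(δ − 1.960) = 0.95; then δ − 1.960 = Φ⁻¹(0.95) = 1.645, giving δ = 3.605.
(The Φ(−δ − z_{α/2}) term is vanishingly small for δ > 0 and is dropped in the standard sample-size formula.)
δ = d·√n ⇒ n = (δ/d)² = (3.605 / 0.61)² = 34.92.
Rounding up, n = 35.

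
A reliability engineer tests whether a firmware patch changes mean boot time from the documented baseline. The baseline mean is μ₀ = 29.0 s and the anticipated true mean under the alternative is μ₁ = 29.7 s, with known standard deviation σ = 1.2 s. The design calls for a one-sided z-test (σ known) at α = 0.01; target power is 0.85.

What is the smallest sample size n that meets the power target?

Standardized effect: d = |μ₁ − μ₀| / σ = |29.7 − 29.0| / 1.2 = 0.5833
Set Φ(δ − 2.326) = 0.85; then δ − 2.326 = Φ⁻¹(0.85) = 1.036, giving δ = 3.363.
δ = d·√n ⇒ n = (δ/d)² = (3.363 / 0.5833)² = 33.23.
Round up to the next whole unit.

n = 34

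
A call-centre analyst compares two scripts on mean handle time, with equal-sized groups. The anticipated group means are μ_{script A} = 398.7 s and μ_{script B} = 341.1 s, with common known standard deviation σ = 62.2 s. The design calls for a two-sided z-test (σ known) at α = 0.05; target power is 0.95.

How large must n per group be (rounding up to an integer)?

Standardized effect: d = |μ_{script A} − μ_{script B}| / σ = |398.7 − 341.1| / 62.2 = 0.9260
For power 0.95 need Φ(δ − z_{0.025}) = 0.95, so δ = z_{0.025} + z_{0.05} = 1.960 + 1.645 = 3.605.
(The Φ(−δ − z_{α/2}) term is vanishingly small for δ > 0 and is dropped in the standard sample-size formula.)
δ = d·√(n/2) ⇒ n = 2(δ/d)² = 2 × (3.605 / 0.9260)² = 30.31.
Rounding up, n = 31 per group.

n = 31 per group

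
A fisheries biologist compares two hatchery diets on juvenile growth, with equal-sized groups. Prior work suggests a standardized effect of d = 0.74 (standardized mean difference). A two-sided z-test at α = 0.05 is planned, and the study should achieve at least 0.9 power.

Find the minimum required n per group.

n = 39 per group

Set Φ(δ − 1.960) = 0.9; then δ − 1.960 = Φ⁻¹(0.9) = 1.282, giving δ = 3.242.
(The Φ(−δ − z_{α/2}) term is vanishingly small for δ > 0 and is dropped in the standard sample-size formula.)
δ = d·√(n/2) ⇒ n = 2(δ/d)² = 2 × (3.242 / 0.74)² = 38.38.
Round up to the next whole unit.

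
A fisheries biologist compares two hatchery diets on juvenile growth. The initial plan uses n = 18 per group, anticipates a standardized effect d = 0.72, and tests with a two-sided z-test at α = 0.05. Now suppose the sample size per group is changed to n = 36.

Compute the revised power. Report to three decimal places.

With n = 36 per group: δ = d·√(n/2) = 0.72 × √(36/2) = 3.0547. Critical value z_{0.025} = 1.960.
Revised power = Φ(δ − 1.960) + Φ(−δ − 1.960) = Φ(1.095) + Φ(-5.015) = 0.8632 + 0.0000 = 0.8632.

Power ≈ 0.863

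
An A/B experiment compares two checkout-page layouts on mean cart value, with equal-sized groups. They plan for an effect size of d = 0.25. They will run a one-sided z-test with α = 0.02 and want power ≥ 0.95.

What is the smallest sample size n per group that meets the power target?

Set Φ(δ − 2.054) = 0.95; then δ − 2.054 = Φ⁻¹(0.95) = 1.645, giving δ = 3.699.
δ = d·√(n/2) ⇒ n = 2(δ/d)² = 2 × (3.699 / 0.25)² = 437.75.
Rounding up, n = 438 per group.

n = 438 per group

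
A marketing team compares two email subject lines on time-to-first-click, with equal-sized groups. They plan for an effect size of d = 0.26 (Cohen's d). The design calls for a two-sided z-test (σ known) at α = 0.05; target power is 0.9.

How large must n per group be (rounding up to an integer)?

Set Φ(δ − 1.960) = 0.9; then δ − 1.960 = Φ⁻¹(0.9) = 1.282, giving δ = 3.242.
(For δ > 0 the lower-tail rejection region contributes negligibly to power, so the one-term inversion is standard.)
δ = d·√(n/2) ⇒ n = 2(δ/d)² = 2 × (3.242 / 0.26)² = 310.87.
Round up to the next whole unit.

n = 311 per group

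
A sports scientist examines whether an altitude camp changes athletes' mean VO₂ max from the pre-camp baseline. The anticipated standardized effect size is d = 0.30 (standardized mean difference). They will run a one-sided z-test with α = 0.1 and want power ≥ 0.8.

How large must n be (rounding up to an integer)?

For power 0.8 need Φ(δ − z_{0.1}) = 0.8, so δ = z_{0.1} + z_{0.20} = 1.282 + 0.842 = 2.123.
δ = d·√n ⇒ n = (δ/d)² = (2.123 / 0.30)² = 50.09.
Rounding up, n = 51.

n = 51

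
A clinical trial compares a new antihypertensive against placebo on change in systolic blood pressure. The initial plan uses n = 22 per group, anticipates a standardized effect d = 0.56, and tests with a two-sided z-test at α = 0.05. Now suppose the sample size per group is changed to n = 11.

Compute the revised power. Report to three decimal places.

With n = 11 per group: δ = d·√(n/2) = 0.56 × √(11/2) = 1.3133. Critical value z_{0.025} = 1.960.
Revised power = Φ(δ − 1.960) + Φ(−δ − 1.960) = Φ(-0.647) + Φ(-3.273) = 0.2589 + 0.0005 = 0.2595.

Power ≈ 0.259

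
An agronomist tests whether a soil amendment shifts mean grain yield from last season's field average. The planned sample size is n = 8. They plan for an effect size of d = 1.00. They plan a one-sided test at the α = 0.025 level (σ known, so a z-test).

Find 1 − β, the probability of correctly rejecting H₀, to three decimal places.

Power ≈ 0.807

Noncentrality parameter: δ = d·√n = 1.00 × √8 = 2.8284
One-sided α = 0.025 → critical value z_{0.025} = 1.960.
Power = Φ(δ − 1.960) = Φ(0.868) = 0.8074.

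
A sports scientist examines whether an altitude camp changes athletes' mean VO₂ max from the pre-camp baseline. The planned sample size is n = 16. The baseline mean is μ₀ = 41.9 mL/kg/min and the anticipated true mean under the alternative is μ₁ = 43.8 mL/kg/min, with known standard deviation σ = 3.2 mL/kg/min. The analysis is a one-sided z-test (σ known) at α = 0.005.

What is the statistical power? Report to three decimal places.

Power ≈ 0.420

Standardized effect: d = |μ₁ − μ₀| / σ = |43.8 − 41.9| / 3.2 = 0.5937
Noncentrality parameter: δ = d·√n = 0.5937 × √16 = 2.3750
Critical value for a one-sided test at α = 0.005: z_α = 2.576.
Power = Φ(δ − 2.576) = Φ(-0.201) = 0.4204.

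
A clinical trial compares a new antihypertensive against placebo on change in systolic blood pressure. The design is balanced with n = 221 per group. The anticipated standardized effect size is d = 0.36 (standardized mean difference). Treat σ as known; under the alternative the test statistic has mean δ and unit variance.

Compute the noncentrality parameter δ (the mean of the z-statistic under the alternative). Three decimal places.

δ ≈ 3.784

δ = d·√(n/2) = 0.36 × √(221/2) = 3.7843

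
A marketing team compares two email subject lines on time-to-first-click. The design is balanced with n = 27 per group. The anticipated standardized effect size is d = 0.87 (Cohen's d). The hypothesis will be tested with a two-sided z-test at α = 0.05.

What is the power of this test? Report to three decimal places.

Power ≈ 0.892

Noncentrality parameter: λ = d·√(n/2) = 0.87 × √(27/2) = 3.1966
Two-sided α = 0.05 → critical value z_{0.025} = 1.960.
Power = Φ(λ − 1.960) + Φ(−λ − 1.960) = Φ(1.237) + Φ(-5.157) = 0.8919 + 0.0000 = 0.8919.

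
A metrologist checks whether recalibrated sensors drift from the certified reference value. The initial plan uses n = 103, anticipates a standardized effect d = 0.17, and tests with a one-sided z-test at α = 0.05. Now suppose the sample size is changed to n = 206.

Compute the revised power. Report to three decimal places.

Power ≈ 0.787

With n = 206: δ = d·√n = 0.17 × √206 = 2.4400. Critical value z_{0.05} = 1.645.
Revised power = P(Z > 1.645 − δ) = Φ(0.795) = 0.7867.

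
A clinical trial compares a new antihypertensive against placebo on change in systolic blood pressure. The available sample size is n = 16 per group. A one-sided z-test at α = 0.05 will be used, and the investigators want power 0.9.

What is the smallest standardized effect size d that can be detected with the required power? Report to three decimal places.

Required noncentrality: δ = z_{0.05} + z_{0.10} = 1.645 + 1.282 = 2.926.
δ = d·√(n/2) ⇒ d = δ/√(n/2) = 2.926/√(16/2) = 1.0346.

d ≈ 1.035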